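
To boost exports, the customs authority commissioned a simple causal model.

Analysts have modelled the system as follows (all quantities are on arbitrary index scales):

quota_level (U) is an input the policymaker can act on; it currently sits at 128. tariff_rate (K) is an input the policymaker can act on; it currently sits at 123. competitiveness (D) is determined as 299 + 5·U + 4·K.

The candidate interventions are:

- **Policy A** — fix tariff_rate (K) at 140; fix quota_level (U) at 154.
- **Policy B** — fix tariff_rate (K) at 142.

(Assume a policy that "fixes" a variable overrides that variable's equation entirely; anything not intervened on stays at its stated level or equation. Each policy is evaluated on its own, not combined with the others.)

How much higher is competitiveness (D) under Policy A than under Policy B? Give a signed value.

122

Policy A (K := 140, U := 154):
  U = 154
  K = 140
  D = 299 + 5·154 + 4·140 = 1629
Policy B (K := 142):
  U = 128
  K = 142
  D = 299 + 5·128 + 4·142 = 1507
D: 1629 − 1507 = 122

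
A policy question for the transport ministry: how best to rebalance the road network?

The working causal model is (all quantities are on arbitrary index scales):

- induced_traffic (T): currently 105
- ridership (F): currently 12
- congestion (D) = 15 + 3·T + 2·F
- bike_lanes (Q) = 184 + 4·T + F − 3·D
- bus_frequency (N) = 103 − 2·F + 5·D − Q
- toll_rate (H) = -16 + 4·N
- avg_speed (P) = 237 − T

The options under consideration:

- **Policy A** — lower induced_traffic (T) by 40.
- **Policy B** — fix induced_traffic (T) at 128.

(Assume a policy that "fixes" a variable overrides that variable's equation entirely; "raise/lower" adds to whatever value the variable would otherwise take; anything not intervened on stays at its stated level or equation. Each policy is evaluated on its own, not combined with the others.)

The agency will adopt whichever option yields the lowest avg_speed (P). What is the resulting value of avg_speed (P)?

Policy A (T − 40):
  T = 105 − 40 = 65
  P = 237 − 65 = 172
Policy B (T := 128):
  T = 128
  P = 237 − 128 = 109
Comparing — Policy A: P=172, Policy B: P=109. Lowest is 109 (Policy B).

109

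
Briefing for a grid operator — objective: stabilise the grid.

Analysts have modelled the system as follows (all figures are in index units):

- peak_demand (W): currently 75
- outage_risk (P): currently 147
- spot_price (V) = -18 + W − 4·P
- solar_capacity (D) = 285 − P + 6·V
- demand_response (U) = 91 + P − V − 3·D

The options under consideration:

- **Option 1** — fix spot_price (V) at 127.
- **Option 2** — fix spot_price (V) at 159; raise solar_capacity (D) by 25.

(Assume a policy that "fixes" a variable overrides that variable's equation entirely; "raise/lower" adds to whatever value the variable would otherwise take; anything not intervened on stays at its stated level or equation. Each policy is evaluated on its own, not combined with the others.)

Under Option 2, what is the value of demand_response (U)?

-3272

Option 2 (V := 159, D + 25):
  W = 75
  P = 147
  V = 159
  D = 285 − 147 + 6·159 (+25 from intervention) = 1117
  U = 91 + 147 − 159 − 3·1117 = -3272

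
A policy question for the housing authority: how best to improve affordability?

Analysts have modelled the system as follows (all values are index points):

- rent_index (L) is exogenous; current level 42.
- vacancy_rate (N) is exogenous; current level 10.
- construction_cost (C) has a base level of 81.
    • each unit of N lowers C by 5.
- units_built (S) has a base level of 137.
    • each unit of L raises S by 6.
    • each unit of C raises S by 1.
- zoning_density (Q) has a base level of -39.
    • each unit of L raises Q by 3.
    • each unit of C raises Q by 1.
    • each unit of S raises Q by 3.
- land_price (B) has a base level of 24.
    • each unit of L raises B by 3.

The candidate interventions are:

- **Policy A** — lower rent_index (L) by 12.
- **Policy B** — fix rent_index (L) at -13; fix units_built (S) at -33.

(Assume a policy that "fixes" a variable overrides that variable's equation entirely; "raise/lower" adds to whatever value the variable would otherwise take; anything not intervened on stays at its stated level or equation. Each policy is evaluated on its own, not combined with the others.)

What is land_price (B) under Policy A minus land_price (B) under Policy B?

129

Policy A (L − 12):
  L = 42 − 12 = 30
  B = 24 + 3·30 = 114
Policy B (L := -13, S := -33):
  L = -13
  B = 24 + 3·(-13) = -15
B: 114 − (-15) = 129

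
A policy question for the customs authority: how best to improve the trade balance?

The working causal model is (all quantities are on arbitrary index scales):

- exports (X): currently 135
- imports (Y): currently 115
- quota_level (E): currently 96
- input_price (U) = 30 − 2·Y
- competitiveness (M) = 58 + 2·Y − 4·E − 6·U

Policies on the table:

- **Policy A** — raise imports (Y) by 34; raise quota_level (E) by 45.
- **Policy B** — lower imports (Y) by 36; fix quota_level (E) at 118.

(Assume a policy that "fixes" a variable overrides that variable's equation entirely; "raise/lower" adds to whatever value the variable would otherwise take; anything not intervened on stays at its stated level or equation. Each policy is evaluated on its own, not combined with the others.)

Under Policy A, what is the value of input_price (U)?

Policy A (Y + 34, E + 45):
  Y = 115 + 34 = 149
  U = 30 − 2·149 = -268

-268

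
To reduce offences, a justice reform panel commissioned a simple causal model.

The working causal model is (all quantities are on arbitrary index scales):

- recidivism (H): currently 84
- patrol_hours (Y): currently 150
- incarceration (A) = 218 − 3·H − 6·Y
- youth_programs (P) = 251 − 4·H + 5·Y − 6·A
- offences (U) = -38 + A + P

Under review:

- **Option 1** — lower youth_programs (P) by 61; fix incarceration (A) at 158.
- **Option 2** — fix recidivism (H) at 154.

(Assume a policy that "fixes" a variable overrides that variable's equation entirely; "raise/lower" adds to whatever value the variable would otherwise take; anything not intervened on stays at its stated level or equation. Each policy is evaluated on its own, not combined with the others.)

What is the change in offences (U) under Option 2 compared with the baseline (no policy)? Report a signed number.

770

Baseline:
  H = 84
  Y = 150
  A = 218 − 3·84 − 6·150 = -934
  P = 251 − 4·84 + 5·150 − 6·(-934) = 6269
  U = -38 + (-934) + 6269 = 5297
Option 2 (H := 154):
  H = 154
  Y = 150
  A = 218 − 3·154 − 6·150 = -1144
  P = 251 − 4·154 + 5·150 − 6·(-1144) = 7249
  U = -38 + (-1144) + 7249 = 6067
Change in U: 6067 − 5297 = 770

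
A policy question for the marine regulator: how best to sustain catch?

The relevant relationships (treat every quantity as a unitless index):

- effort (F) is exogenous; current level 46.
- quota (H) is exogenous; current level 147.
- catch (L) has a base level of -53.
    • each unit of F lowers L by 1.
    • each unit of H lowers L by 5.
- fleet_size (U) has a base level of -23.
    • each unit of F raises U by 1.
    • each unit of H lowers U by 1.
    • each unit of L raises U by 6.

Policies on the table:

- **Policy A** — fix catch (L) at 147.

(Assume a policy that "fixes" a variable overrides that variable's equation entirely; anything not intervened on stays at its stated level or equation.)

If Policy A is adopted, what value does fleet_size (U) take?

Policy A (L := 147):
  F = 46
  H = 147
  L = 147
  U = -23 + 46 − 147 + 6·147 = 758

758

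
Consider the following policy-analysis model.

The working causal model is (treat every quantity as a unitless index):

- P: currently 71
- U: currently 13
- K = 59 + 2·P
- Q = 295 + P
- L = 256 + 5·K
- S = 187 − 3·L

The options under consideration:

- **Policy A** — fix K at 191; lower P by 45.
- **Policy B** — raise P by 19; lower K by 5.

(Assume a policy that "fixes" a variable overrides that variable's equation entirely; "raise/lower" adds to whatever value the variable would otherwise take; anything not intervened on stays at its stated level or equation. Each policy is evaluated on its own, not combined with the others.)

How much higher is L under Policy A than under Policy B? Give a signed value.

Policy A (K := 191, P − 45):
  P = 71 − 45 = 26
  K = 191
  L = 256 + 5·191 = 1211
Policy B (P + 19, K − 5):
  P = 71 + 19 = 90
  K = 59 + 2·90 (−5 from intervention) = 234
  L = 256 + 5·234 = 1426
L: 1211 − 1426 = -215

-215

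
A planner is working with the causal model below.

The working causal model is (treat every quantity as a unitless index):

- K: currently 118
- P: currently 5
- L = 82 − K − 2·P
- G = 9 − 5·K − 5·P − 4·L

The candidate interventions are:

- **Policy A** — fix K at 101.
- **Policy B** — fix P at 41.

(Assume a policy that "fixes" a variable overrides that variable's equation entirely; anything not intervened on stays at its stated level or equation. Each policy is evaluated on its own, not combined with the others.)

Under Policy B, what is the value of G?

Policy B (P := 41):
  K = 118
  P = 41
  L = 82 − 118 − 2·41 = -118
  G = 9 − 5·118 − 5·41 − 4·(-118) = -314

-314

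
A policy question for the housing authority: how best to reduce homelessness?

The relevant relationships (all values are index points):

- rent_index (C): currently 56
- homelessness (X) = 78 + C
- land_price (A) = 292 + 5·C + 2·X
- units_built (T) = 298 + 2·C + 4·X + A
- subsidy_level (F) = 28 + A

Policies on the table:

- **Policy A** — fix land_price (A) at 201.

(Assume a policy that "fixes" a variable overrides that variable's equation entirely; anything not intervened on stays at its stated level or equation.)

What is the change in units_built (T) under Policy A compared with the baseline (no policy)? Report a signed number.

-639

Baseline:
  C = 56
  X = 78 + 56 = 134
  A = 292 + 5·56 + 2·134 = 840
  T = 298 + 2·56 + 4·134 + 840 = 1786
Policy A (A := 201):
  C = 56
  X = 78 + 56 = 134
  A = 201
  T = 298 + 2·56 + 4·134 + 201 = 1147
Change in T: 1147 − 1786 = -639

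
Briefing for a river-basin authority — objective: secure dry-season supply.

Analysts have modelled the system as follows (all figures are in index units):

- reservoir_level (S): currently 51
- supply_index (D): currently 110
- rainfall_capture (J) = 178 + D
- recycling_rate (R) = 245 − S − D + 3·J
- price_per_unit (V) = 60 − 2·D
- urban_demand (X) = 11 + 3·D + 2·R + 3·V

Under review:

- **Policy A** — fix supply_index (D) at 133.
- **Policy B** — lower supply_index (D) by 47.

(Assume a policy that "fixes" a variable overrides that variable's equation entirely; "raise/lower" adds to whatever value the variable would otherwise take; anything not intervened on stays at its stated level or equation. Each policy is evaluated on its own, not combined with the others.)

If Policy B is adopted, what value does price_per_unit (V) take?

-66

Policy B (D − 47):
  D = 110 − 47 = 63
  V = 60 − 2·63 = -66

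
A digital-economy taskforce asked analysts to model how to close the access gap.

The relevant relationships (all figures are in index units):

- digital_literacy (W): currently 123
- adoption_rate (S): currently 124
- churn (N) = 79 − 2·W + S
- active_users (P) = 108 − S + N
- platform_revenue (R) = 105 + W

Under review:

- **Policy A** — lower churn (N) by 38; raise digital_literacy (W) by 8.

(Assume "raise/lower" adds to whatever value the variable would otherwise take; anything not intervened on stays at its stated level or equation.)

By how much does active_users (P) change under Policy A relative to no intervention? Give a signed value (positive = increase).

Baseline:
  W = 123
  S = 124
  N = 79 − 2·123 + 124 = -43
  P = 108 − 124 + (-43) = -59
Policy A (N − 38, W + 8):
  W = 123 + 8 = 131
  S = 124
  N = 79 − 2·131 + 124 (−38 from intervention) = -97
  P = 108 − 124 + (-97) = -113
Change in P: -113 − (-59) = -54

-54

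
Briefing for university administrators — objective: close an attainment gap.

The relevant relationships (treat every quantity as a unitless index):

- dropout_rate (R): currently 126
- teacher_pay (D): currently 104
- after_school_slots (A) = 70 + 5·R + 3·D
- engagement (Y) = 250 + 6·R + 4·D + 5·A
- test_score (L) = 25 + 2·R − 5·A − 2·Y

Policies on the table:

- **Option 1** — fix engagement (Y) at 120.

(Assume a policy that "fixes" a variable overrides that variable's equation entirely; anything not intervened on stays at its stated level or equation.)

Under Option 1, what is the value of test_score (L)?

-5023

Option 1 (Y := 120):
  R = 126
  D = 104
  A = 70 + 5·126 + 3·104 = 1012
  Y = 120
  L = 25 + 2·126 − 5·1012 − 2·120 = -5023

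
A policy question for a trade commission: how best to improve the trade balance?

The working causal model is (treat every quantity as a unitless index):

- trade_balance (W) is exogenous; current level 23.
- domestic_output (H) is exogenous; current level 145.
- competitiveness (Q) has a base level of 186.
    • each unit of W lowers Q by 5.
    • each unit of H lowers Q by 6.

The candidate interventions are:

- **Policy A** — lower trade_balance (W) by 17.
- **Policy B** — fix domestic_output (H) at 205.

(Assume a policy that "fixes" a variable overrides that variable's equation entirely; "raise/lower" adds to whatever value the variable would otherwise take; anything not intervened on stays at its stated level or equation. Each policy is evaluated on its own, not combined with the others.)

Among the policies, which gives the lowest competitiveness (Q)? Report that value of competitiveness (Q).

Policy A (W − 17):
  W = 23 − 17 = 6
  H = 145
  Q = 186 − 5·6 − 6·145 = -714
Policy B (H := 205):
  W = 23
  H = 205
  Q = 186 − 5·23 − 6·205 = -1159
Comparing — Policy A: Q=-714, Policy B: Q=-1159. Lowest is -1159 (Policy B).

-1159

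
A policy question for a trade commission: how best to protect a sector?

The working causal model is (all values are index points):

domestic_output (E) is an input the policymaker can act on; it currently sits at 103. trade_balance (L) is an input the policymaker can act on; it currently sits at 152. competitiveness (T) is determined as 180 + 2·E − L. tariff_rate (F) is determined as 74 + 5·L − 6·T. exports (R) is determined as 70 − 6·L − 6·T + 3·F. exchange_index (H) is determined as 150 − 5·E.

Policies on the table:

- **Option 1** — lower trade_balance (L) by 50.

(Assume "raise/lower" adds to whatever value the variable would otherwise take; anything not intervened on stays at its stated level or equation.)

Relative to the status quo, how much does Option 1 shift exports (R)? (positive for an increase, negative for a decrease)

Baseline:
  E = 103
  L = 152
  T = 180 + 2·103 − 152 = 234
  F = 74 + 5·152 − 6·234 = -570
  R = 70 − 6·152 − 6·234 + 3·(-570) = -3956
Option 1 (L − 50):
  E = 103
  L = 152 − 50 = 102
  T = 180 + 2·103 − 102 = 284
  F = 74 + 5·102 − 6·284 = -1120
  R = 70 − 6·102 − 6·284 + 3·(-1120) = -5606
Change in R: -5606 − (-3956) = -1650

-1650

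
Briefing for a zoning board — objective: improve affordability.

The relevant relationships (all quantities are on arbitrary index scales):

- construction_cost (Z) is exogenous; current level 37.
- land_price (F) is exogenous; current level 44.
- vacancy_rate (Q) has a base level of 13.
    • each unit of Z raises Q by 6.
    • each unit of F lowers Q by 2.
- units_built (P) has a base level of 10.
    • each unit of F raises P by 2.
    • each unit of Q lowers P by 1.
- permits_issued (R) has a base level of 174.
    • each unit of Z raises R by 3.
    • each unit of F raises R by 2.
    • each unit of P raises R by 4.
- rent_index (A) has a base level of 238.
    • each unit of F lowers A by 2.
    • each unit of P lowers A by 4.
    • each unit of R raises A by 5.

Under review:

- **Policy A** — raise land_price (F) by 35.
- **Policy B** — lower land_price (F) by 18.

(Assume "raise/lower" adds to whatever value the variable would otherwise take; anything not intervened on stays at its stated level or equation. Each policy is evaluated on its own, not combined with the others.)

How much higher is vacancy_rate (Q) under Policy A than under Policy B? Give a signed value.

-106

Policy A (F + 35):
  Z = 37
  F = 44 + 35 = 79
  Q = 13 + 6·37 − 2·79 = 77
Policy B (F − 18):
  Z = 37
  F = 44 − 18 = 26
  Q = 13 + 6·37 − 2·26 = 183
Q: 77 − 183 = -106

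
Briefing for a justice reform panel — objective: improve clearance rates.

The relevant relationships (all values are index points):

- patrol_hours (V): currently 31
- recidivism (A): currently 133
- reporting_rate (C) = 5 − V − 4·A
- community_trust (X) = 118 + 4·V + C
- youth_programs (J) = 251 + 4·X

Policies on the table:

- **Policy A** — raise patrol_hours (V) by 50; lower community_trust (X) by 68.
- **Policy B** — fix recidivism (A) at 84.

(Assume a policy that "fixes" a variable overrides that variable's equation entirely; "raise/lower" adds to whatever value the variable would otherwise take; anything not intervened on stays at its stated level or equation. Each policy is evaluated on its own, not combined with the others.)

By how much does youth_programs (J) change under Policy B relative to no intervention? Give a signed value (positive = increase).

784

Baseline:
  V = 31
  A = 133
  C = 5 − 31 − 4·133 = -558
  X = 118 + 4·31 + (-558) = -316
  J = 251 + 4·(-316) = -1013
Policy B (A := 84):
  V = 31
  A = 84
  C = 5 − 31 − 4·84 = -362
  X = 118 + 4·31 + (-362) = -120
  J = 251 + 4·(-120) = -229
Change in J: -229 − (-1013) = 784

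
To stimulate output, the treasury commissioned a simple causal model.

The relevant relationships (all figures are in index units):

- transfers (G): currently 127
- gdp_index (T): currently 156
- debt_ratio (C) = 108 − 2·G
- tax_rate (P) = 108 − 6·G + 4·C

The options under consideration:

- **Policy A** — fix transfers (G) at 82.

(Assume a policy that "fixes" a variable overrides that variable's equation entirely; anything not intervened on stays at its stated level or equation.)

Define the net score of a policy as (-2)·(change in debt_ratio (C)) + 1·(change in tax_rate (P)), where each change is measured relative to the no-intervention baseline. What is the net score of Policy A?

450

Baseline:
  G = 127
  C = 108 − 2·127 = -146
  P = 108 − 6·127 + 4·(-146) = -1238
Policy A (G := 82):
  G = 82
  C = 108 − 2·82 = -56
  P = 108 − 6·82 + 4·(-56) = -608
ΔC = -56 − (-146) = 90; ΔP = -608 − (-1238) = 630
Score = (-2)·90 + 1·630 = 450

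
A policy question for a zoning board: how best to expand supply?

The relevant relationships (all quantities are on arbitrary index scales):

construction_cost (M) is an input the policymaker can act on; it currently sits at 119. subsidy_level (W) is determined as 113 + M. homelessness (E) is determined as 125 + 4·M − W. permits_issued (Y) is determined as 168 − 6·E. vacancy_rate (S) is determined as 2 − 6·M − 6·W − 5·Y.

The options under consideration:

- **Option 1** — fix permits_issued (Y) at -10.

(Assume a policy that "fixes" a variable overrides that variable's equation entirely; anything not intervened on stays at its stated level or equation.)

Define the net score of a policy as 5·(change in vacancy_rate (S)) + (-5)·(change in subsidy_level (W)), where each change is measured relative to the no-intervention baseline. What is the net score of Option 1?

-50900

Baseline:
  M = 119
  W = 113 + 119 = 232
  E = 125 + 4·119 − 232 = 369
  Y = 168 − 6·369 = -2046
  S = 2 − 6·119 − 6·232 − 5·(-2046) = 8126
Option 1 (Y := -10):
  M = 119
  W = 113 + 119 = 232
  E = 125 + 4·119 − 232 = 369
  Y = -10
  S = 2 − 6·119 − 6·232 − 5·(-10) = -2054
ΔS = -2054 − 8126 = -10180; ΔW = 232 − 232 = 0
Score = 5·(-10180) + (-5)·0 = -50900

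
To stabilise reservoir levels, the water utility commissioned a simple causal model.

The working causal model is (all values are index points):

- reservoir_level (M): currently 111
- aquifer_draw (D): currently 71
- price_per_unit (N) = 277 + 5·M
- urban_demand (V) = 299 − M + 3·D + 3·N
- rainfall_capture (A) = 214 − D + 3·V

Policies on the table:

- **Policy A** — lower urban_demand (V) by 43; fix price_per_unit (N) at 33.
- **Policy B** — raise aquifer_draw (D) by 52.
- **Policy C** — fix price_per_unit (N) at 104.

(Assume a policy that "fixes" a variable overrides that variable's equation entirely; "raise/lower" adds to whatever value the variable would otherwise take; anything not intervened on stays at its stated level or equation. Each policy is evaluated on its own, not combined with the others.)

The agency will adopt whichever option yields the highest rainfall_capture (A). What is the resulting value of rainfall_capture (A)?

Policy A (V − 43, N := 33):
  M = 111
  D = 71
  N = 33
  V = 299 − 111 + 3·71 + 3·33 (−43 from intervention) = 457
  A = 214 − 71 + 3·457 = 1514
Policy B (D + 52):
  M = 111
  D = 71 + 52 = 123
  N = 277 + 5·111 = 832
  V = 299 − 111 + 3·123 + 3·832 = 3053
  A = 214 − 123 + 3·3053 = 9250
Policy C (N := 104):
  M = 111
  D = 71
  N = 104
  V = 299 − 111 + 3·71 + 3·104 = 713
  A = 214 − 71 + 3·713 = 2282
Comparing — Policy A: A=1514, Policy B: A=9250, Policy C: A=2282. Highest is 9250 (Policy B).

9250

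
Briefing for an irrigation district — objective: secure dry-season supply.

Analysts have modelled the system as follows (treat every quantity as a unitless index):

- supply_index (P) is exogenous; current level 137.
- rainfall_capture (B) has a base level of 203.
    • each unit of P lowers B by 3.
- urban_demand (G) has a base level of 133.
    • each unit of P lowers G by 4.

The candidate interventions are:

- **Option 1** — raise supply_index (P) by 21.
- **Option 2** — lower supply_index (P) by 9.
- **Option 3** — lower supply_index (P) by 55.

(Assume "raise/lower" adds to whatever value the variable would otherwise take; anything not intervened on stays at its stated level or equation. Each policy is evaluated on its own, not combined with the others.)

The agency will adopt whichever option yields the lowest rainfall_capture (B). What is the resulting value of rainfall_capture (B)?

Option 1 (P + 21):
  P = 137 + 21 = 158
  B = 203 − 3·158 = -271
Option 2 (P − 9):
  P = 137 − 9 = 128
  B = 203 − 3·128 = -181
Option 3 (P − 55):
  P = 137 − 55 = 82
  B = 203 − 3·82 = -43
Comparing — Option 1: B=-271, Option 2: B=-181, Option 3: B=-43. Lowest is -271 (Option 1).

-271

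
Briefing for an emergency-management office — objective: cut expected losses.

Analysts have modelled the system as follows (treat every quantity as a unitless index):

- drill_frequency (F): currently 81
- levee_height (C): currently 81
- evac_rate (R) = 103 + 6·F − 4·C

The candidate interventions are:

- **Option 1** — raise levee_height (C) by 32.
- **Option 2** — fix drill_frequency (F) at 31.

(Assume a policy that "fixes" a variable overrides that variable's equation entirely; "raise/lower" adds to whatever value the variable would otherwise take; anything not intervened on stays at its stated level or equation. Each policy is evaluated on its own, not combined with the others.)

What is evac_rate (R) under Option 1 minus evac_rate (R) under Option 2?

Option 1 (C + 32):
  F = 81
  C = 81 + 32 = 113
  R = 103 + 6·81 − 4·113 = 137
Option 2 (F := 31):
  F = 31
  C = 81
  R = 103 + 6·31 − 4·81 = -35
R: 137 − (-35) = 172

172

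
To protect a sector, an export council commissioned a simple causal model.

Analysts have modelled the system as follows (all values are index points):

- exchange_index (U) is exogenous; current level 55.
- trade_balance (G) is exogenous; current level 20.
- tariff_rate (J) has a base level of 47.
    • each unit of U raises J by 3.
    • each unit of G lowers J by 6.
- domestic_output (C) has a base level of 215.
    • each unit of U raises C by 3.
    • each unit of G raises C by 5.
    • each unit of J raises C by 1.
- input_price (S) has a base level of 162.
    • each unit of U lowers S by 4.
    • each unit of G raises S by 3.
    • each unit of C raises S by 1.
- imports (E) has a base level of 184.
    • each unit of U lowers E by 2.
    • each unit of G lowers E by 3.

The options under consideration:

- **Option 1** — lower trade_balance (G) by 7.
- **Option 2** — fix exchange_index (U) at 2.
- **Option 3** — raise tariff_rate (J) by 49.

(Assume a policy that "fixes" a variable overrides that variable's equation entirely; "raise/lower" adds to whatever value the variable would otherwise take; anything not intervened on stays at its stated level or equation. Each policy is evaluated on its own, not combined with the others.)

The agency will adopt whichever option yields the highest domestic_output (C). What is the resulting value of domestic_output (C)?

621

Option 1 (G − 7):
  U = 55
  G = 20 − 7 = 13
  J = 47 + 3·55 − 6·13 = 134
  C = 215 + 3·55 + 5·13 + 134 = 579
Option 2 (U := 2):
  U = 2
  G = 20
  J = 47 + 3·2 − 6·20 = -67
  C = 215 + 3·2 + 5·20 + (-67) = 254
Option 3 (J + 49):
  U = 55
  G = 20
  J = 47 + 3·55 − 6·20 (+49 from intervention) = 141
  C = 215 + 3·55 + 5·20 + 141 = 621
Comparing — Option 1: C=579, Option 2: C=254, Option 3: C=621. Highest is 621 (Option 3).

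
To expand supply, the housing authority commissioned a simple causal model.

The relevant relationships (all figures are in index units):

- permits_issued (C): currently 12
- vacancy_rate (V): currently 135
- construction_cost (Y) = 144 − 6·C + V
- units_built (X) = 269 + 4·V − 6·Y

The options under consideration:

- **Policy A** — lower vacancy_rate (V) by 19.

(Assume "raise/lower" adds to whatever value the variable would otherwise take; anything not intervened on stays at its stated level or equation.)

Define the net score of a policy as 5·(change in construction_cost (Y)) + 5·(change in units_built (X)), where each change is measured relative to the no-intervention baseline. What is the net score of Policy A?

95

Baseline:
  C = 12
  V = 135
  Y = 144 − 6·12 + 135 = 207
  X = 269 + 4·135 − 6·207 = -433
Policy A (V − 19):
  C = 12
  V = 135 − 19 = 116
  Y = 144 − 6·12 + 116 = 188
  X = 269 + 4·116 − 6·188 = -395
ΔY = 188 − 207 = -19; ΔX = -395 − (-433) = 38
Score = 5·(-19) + 5·38 = 95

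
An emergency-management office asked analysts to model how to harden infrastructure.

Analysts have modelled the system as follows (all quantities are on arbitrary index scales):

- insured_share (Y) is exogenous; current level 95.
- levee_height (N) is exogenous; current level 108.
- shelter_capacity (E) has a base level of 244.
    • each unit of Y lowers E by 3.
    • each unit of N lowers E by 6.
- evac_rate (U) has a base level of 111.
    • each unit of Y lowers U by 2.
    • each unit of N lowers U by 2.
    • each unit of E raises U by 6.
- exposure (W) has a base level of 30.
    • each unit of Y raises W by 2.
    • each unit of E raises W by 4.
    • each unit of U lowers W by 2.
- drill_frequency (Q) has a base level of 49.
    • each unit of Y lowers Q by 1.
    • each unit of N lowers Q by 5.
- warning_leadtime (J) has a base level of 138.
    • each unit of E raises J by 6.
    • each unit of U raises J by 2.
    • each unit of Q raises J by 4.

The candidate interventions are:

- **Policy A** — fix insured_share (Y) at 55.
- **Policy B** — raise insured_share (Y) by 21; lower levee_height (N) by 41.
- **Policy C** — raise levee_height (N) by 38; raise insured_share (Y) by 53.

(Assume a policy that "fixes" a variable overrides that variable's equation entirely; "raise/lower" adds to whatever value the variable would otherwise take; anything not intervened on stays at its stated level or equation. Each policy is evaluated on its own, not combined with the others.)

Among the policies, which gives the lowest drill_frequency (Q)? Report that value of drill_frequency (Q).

Policy A (Y := 55):
  Y = 55
  N = 108
  Q = 49 − 55 − 5·108 = -546
Policy B (Y + 21, N − 41):
  Y = 95 + 21 = 116
  N = 108 − 41 = 67
  Q = 49 − 116 − 5·67 = -402
Policy C (N + 38, Y + 53):
  Y = 95 + 53 = 148
  N = 108 + 38 = 146
  Q = 49 − 148 − 5·146 = -829
Comparing — Policy A: Q=-546, Policy B: Q=-402, Policy C: Q=-829. Lowest is -829 (Policy C).

-829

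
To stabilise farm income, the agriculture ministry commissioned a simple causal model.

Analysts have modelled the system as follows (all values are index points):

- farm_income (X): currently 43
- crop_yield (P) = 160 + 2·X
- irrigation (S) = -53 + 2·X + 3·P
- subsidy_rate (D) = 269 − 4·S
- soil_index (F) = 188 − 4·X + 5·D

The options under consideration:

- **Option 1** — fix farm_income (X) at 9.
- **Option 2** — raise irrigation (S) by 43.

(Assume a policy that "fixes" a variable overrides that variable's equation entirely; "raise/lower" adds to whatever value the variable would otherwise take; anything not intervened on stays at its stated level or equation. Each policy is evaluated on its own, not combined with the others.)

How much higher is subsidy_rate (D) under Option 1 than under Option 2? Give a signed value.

1260

Option 1 (X := 9):
  X = 9
  P = 160 + 2·9 = 178
  S = -53 + 2·9 + 3·178 = 499
  D = 269 − 4·499 = -1727
Option 2 (S + 43):
  X = 43
  P = 160 + 2·43 = 246
  S = -53 + 2·43 + 3·246 (+43 from intervention) = 814
  D = 269 − 4·814 = -2987
D: -1727 − (-2987) = 1260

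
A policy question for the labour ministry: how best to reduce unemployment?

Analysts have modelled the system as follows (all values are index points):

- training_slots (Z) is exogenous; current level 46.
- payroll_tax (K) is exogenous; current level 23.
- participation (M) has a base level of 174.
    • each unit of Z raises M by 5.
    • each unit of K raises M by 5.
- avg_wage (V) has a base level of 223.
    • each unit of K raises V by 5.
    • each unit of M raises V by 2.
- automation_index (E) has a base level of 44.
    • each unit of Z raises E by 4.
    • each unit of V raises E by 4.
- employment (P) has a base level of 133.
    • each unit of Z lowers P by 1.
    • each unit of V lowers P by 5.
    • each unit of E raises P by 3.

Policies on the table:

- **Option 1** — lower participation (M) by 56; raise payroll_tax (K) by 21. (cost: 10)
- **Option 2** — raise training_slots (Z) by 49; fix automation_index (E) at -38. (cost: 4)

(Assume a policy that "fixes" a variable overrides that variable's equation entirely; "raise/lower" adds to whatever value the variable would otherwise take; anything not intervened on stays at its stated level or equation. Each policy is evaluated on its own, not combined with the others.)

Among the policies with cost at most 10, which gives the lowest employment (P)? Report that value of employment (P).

Option 1 (M − 56, K + 21):
  Z = 46
  K = 23 + 21 = 44
  M = 174 + 5·46 + 5·44 (−56 from intervention) = 568
  V = 223 + 5·44 + 2·568 = 1579
  E = 44 + 4·46 + 4·1579 = 6544
  P = 133 − 46 − 5·1579 + 3·6544 = 11824
Option 2 (Z + 49, E := -38):
  Z = 46 + 49 = 95
  K = 23
  M = 174 + 5·95 + 5·23 = 764
  V = 223 + 5·23 + 2·764 = 1866
  E = -38
  P = 133 − 95 − 5·1866 + 3·(-38) = -9406
Comparing — Option 1: P=11824, Option 2: P=-9406. Lowest is -9406 (Option 2).

-9406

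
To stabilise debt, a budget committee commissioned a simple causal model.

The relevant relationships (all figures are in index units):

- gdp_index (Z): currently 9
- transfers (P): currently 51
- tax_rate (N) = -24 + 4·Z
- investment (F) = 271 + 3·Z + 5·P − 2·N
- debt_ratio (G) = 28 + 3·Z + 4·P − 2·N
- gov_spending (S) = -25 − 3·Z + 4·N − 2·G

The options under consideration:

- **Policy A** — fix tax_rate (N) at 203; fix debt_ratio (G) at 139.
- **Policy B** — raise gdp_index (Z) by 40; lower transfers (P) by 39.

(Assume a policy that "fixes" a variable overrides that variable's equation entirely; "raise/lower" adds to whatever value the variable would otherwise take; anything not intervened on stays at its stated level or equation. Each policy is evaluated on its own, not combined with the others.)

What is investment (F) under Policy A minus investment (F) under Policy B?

Policy A (N := 203, G := 139):
  Z = 9
  P = 51
  N = 203
  F = 271 + 3·9 + 5·51 − 2·203 = 147
Policy B (Z + 40, P − 39):
  Z = 9 + 40 = 49
  P = 51 − 39 = 12
  N = -24 + 4·49 = 172
  F = 271 + 3·49 + 5·12 − 2·172 = 134
F: 147 − 134 = 13

13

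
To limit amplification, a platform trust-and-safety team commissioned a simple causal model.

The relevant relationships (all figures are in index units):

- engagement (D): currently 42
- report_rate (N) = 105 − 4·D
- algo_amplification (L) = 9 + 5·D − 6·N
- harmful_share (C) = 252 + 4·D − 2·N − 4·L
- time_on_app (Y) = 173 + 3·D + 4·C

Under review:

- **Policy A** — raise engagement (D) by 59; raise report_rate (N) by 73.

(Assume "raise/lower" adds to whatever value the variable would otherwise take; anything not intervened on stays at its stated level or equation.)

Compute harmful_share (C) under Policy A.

Policy A (D + 59, N + 73):
  D = 42 + 59 = 101
  N = 105 − 4·101 (+73 from intervention) = -226
  L = 9 + 5·101 − 6·(-226) = 1870
  C = 252 + 4·101 − 2·(-226) − 4·1870 = -6372

-6372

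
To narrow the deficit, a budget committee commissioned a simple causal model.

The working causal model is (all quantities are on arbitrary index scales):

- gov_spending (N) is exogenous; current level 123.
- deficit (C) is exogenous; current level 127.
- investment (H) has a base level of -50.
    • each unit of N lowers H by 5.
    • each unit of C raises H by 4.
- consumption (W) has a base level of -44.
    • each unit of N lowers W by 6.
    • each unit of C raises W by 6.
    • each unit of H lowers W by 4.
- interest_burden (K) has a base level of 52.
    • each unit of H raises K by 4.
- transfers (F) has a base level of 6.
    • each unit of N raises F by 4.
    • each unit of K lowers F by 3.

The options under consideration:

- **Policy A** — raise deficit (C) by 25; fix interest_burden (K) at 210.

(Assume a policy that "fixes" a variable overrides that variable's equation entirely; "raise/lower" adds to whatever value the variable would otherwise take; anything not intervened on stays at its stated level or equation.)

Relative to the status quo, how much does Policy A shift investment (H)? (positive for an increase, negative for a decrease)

Baseline:
  N = 123
  C = 127
  H = -50 − 5·123 + 4·127 = -157
Policy A (C + 25, K := 210):
  N = 123
  C = 127 + 25 = 152
  H = -50 − 5·123 + 4·152 = -57
Change in H: -57 − (-157) = 100

100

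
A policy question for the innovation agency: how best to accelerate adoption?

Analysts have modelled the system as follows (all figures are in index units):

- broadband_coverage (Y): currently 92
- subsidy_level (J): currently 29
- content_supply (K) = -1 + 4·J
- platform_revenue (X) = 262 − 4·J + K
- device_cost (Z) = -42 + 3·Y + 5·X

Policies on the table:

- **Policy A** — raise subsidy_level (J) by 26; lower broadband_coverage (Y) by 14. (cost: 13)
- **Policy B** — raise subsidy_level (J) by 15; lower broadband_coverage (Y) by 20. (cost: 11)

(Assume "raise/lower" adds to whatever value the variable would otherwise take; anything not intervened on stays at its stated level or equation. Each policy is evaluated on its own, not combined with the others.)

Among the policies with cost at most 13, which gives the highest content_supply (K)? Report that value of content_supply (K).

219

Policy A (J + 26, Y − 14):
  J = 29 + 26 = 55
  K = -1 + 4·55 = 219
Policy B (J + 15, Y − 20):
  J = 29 + 15 = 44
  K = -1 + 4·44 = 175
Comparing — Policy A: K=219, Policy B: K=175. Highest is 219 (Policy A).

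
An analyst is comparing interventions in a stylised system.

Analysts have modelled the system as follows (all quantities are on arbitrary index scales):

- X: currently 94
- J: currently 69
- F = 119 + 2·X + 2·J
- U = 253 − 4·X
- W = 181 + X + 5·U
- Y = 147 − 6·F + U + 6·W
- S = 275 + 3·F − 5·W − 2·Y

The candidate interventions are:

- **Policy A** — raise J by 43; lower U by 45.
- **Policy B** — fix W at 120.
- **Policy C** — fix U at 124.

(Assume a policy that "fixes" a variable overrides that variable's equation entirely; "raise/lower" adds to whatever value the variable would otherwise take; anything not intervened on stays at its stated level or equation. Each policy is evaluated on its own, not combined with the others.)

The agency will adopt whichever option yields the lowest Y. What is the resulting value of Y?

Policy A (J + 43, U − 45):
  X = 94
  J = 69 + 43 = 112
  F = 119 + 2·94 + 2·112 = 531
  U = 253 − 4·94 (−45 from intervention) = -168
  W = 181 + 94 + 5·(-168) = -565
  Y = 147 − 6·531 + (-168) + 6·(-565) = -6597
Policy B (W := 120):
  X = 94
  J = 69
  F = 119 + 2·94 + 2·69 = 445
  U = 253 − 4·94 = -123
  W = 120
  Y = 147 − 6·445 + (-123) + 6·120 = -1926
Policy C (U := 124):
  X = 94
  J = 69
  F = 119 + 2·94 + 2·69 = 445
  U = 124
  W = 181 + 94 + 5·124 = 895
  Y = 147 − 6·445 + 124 + 6·895 = 2971
Comparing — Policy A: Y=-6597, Policy B: Y=-1926, Policy C: Y=2971. Lowest is -6597 (Policy A).

-6597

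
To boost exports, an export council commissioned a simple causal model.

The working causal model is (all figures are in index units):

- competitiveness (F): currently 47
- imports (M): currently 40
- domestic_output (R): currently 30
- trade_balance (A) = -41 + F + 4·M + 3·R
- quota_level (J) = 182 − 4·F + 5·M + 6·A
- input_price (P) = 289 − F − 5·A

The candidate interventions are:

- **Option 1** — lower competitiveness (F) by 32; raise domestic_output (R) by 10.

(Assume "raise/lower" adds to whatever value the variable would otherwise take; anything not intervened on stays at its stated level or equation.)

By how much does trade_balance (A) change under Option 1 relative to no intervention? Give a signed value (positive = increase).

Baseline:
  F = 47
  M = 40
  R = 30
  A = -41 + 47 + 4·40 + 3·30 = 256
Option 1 (F − 32, R + 10):
  F = 47 − 32 = 15
  M = 40
  R = 30 + 10 = 40
  A = -41 + 15 + 4·40 + 3·40 = 254
Change in A: 254 − 256 = -2

-2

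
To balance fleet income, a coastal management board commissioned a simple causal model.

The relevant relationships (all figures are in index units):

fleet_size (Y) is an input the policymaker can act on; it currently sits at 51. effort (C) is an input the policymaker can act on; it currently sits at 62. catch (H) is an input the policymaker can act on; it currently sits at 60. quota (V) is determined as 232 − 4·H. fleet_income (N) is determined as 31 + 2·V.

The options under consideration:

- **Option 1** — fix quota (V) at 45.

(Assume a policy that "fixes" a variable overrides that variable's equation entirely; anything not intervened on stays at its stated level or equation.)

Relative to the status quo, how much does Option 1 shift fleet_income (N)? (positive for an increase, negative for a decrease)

Baseline:
  H = 60
  V = 232 − 4·60 = -8
  N = 31 + 2·(-8) = 15
Option 1 (V := 45):
  H = 60
  V = 45
  N = 31 + 2·45 = 121
Change in N: 121 − 15 = 106

106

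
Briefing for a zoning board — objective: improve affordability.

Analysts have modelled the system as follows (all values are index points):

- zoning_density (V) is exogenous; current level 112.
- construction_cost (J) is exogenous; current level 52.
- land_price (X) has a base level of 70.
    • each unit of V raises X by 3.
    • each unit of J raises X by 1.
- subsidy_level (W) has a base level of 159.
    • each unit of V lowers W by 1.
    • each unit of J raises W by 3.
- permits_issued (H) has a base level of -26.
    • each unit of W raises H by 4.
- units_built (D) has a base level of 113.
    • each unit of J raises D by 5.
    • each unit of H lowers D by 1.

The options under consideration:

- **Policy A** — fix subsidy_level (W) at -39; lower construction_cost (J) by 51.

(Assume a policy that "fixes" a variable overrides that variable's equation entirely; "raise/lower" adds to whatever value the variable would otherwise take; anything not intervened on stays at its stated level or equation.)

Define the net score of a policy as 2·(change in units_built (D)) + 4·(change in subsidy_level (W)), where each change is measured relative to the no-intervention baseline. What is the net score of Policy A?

458

Baseline:
  V = 112
  J = 52
  W = 159 − 112 + 3·52 = 203
  H = -26 + 4·203 = 786
  D = 113 + 5·52 − 786 = -413
Policy A (W := -39, J − 51):
  V = 112
  J = 52 − 51 = 1
  W = -39
  H = -26 + 4·(-39) = -182
  D = 113 + 5·1 − (-182) = 300
ΔD = 300 − (-413) = 713; ΔW = -39 − 203 = -242
Score = 2·713 + 4·(-242) = 458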